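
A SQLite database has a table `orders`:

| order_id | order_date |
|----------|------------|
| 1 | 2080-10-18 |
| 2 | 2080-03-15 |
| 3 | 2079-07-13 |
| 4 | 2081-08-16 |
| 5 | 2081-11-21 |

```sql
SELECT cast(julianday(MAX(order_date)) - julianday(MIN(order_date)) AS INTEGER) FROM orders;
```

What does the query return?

MIN = 2079-07-13, MAX = 2081-11-21.
18 days remain in July 2079 after the 13th (31 − 13).
Full months from August 2079 through October 2081 contribute their day counts.
Then 21 days into November 2081.
Total: 18 + 31 + 30 + 31 + 30 + 31 + 31 + 29 + 31 + 30 + 31 + 30 + 31 + 31 + 30 + 31 + 30 + 31 + 31 + 28 + 31 + 30 + 31 + 30 + 31 + 31 + 30 + 31 + 21 = 862.

862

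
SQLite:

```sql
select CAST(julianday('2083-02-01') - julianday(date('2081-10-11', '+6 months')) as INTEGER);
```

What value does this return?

296

Adding +6 months to 2081-10-11 gives 2082-04-11.
19 days remain in April 2082 after the 11th (30 − 11).
Full months from May 2082 through January 2083 contribute their day counts.
Then 1 day into February 2083.
Total: 19 + 31 + 30 + 31 + 31 + 30 + 31 + 30 + 31 + 31 + 1 = 296.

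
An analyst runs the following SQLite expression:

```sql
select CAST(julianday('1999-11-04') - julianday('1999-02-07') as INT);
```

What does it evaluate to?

270

21 days remain in February 1999 after the 7th (28 − 7).
Full months from March 1999 through October 1999 contribute their day counts.
Then 4 days into November 1999.
Total: 21 + 31 + 30 + 31 + 30 + 31 + 31 + 30 + 31 + 4 = 270.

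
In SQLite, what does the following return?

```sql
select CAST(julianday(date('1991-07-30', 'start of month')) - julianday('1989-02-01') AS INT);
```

880

`start of month` rewinds 1991-07-30 to 1991-07-01.
27 days remain in February 1989 after the 1st (28 − 1).
Full months from March 1989 through June 1991 contribute their day counts.
Then 1 day into July 1991.
Total: 27 + 31 + 30 + 31 + 30 + 31 + 31 + 30 + 31 + 30 + 31 + 31 + 28 + 31 + 30 + 31 + 30 + 31 + 31 + 30 + 31 + 30 + 31 + 31 + 28 + 31 + 30 + 31 + 30 + 1 = 880.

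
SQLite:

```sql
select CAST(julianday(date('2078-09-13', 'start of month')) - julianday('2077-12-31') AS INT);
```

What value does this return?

`start of month` rewinds 2078-09-13 to 2078-09-01.
0 days remain in December 2077 after the 31st (31 − 31).
Full months from January 2078 through August 2078 contribute their day counts.
Then 1 day into September 2078.
Total: 0 + 31 + 28 + 31 + 30 + 31 + 30 + 31 + 31 + 1 = 244.

244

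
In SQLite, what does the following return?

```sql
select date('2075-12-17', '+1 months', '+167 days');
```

Adding +1 month to 2075-12-17 gives 2076-01-17.
Applying '+167 days' to 2076-01-17: counting 167 days forward gives 2076-07-02.

2076-07-02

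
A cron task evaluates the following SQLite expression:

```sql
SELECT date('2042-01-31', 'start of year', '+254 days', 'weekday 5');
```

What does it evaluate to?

2042-09-12

`start of year` rewinds 2042-01-31 to 2042-01-01.
Applying '+254 days' to 2042-01-01: counting 254 days forward gives 2042-09-12.
`weekday 5` advances to the next Friday; 2042-09-12 is already a Friday, so it stays at 2042-09-12.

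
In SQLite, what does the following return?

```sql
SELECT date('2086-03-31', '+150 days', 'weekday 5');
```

Applying '+150 days' to 2086-03-31: counting 150 days forward gives 2086-08-28.
`weekday 5` advances to the next Friday; 2086-08-28 is a Wednesday, so it moves forward to 2086-08-30.

2086-08-30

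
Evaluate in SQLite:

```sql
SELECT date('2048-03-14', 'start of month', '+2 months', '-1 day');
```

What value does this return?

`start of month` rewinds 2048-03-14 to 2048-03-01.
Adding +2 months to 2048-03-01 gives 2048-05-01.
Going back 1 day from 2048-05-01 reaches 2048-04-30 (last day of April, 30 days).

2048-04-30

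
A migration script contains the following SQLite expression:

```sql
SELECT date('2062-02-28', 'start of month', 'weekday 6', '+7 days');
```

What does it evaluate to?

2062-02-11

`start of month` rewinds 2062-02-28 to 2062-02-01.
`weekday 6` advances to the next Saturday; 2062-02-01 is a Wednesday, so it moves forward to 2062-02-04.
Advancing 7 more days within February lands on 2062-02-11.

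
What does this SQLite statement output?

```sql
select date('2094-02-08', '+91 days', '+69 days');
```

Applying '+91 days' to 2094-02-08: counting 91 days forward gives 2094-05-10.
Applying '+69 days' to 2094-05-10: counting 69 days forward gives 2094-07-18.

2094-07-18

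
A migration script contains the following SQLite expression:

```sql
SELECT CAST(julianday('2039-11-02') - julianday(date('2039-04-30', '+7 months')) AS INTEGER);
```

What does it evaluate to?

-28

Adding +7 months to 2039-04-30 gives 2039-11-30.
Both dates are in November 2039: 30 − 2 = 28.
The subtraction is earlier − later, so the result is −28 → -28.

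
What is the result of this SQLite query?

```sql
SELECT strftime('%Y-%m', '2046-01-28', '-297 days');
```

2045-04

First apply '-297 days': 2046-01-28 → 2045-04-06.
`%Y-%m` extracts the year-month: 2045-04.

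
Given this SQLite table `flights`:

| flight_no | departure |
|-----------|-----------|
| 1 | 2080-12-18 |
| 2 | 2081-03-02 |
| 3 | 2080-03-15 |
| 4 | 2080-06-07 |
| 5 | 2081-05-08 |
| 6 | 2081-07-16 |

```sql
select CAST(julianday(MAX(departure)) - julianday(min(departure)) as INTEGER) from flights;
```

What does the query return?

MIN = 2080-03-15, MAX = 2081-07-16.
16 days remain in March 2080 after the 15th (31 − 15).
Full months from April 2080 through June 2081 contribute their day counts.
Then 16 days into July 2081.
Total: 16 + 30 + 31 + 30 + 31 + 31 + 30 + 31 + 30 + 31 + 31 + 28 + 31 + 30 + 31 + 30 + 16 = 488.

488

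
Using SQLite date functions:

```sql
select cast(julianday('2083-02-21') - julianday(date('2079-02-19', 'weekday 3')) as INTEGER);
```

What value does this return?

`weekday 3` advances to the next Wednesday; 2079-02-19 is a Sunday, so it moves forward to 2079-02-22.
6 days remain in February 2079 after the 22nd (28 − 22).
Full months from March 2079 through January 2083 contribute their day counts.
Then 21 days into February 2083.
Total: 6 + 31 + 30 + 31 + 30 + 31 + 31 + 30 + 31 + 30 + 31 + 31 + 29 + 31 + 30 + 31 + 30 + 31 + 31 + 30 + 31 + 30 + 31 + 31 + 28 + 31 + 30 + 31 + 30 + 31 + 31 + 30 + 31 + 30 + 31 + 31 + 28 + 31 + 30 + 31 + 30 + 31 + 31 + 30 + 31 + 30 + 31 + 31 + 21 = 1460.

1460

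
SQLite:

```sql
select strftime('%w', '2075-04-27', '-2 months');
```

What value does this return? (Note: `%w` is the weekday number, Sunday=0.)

First apply '-2 months': 2075-04-27 → 2075-02-27.
2075-02-27 is a Wednesday; with Sunday=0 that is 3.

3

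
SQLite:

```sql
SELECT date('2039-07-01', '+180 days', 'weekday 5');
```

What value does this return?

Applying '+180 days' to 2039-07-01: counting 180 days forward gives 2039-12-28.
`weekday 5` advances to the next Friday; 2039-12-28 is a Wednesday, so it moves forward to 2039-12-30.

2039-12-30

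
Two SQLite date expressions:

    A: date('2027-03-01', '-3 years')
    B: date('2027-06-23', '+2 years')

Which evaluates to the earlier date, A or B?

A = 2024-03-01.
B = 2029-06-23.
A is earlier.

A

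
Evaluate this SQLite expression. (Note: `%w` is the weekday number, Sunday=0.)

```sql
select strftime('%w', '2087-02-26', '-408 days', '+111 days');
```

0

First apply '-408 days', '+111 days': 2087-02-26 → 2086-05-05.
2086-05-05 is a Sunday; with Sunday=0 that is 0.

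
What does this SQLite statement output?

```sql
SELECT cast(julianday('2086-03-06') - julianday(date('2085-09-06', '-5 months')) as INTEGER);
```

Adding -5 months to 2085-09-06 gives 2085-04-06.
24 days remain in April 2085 after the 6th (30 − 6).
Full months from May 2085 through February 2086 contribute their day counts.
Then 6 days into March 2086.
Total: 24 + 31 + 30 + 31 + 31 + 30 + 31 + 30 + 31 + 31 + 28 + 6 = 334.

334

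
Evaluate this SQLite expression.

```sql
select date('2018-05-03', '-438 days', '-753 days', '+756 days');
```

2017-02-22

Applying '-438 days' to 2018-05-03: counting 438 days back gives 2017-02-19.
Applying '-753 days' to 2017-02-19: counting 753 days back gives 2015-01-28.
Applying '+756 days' to 2015-01-28: counting 756 days forward gives 2017-02-22.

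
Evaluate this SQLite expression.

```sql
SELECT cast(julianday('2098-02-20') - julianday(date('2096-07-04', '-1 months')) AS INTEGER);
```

Adding -1 month to 2096-07-04 gives 2096-06-04.
26 days remain in June 2096 after the 4th (30 − 4).
Full months from July 2096 through January 2098 contribute their day counts.
Then 20 days into February 2098.
Total: 26 + 31 + 31 + 30 + 31 + 30 + 31 + 31 + 28 + 31 + 30 + 31 + 30 + 31 + 31 + 30 + 31 + 30 + 31 + 31 + 20 = 626.

626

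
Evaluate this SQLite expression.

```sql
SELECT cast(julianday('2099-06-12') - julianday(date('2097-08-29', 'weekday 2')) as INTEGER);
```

647

`weekday 2` advances to the next Tuesday; 2097-08-29 is a Thursday, so it moves forward to 2097-09-03.
27 days remain in September 2097 after the 3rd (30 − 3).
Full months from October 2097 through May 2099 contribute their day counts.
Then 12 days into June 2099.
Total: 27 + 31 + 30 + 31 + 31 + 28 + 31 + 30 + 31 + 30 + 31 + 31 + 30 + 31 + 30 + 31 + 31 + 28 + 31 + 30 + 31 + 12 = 647.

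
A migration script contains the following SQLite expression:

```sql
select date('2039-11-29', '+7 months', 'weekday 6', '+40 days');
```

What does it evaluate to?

Adding +7 months to 2039-11-29 gives 2040-06-29.
`weekday 6` advances to the next Saturday; 2040-06-29 is a Friday, so it moves forward to 2040-06-30.
June 2040 has 30 days; 0 remain after the 30th, so 1 days reach 2040-07-01.
July 2040 has 31 days; 30 remain after the 1st, so 31 days reach 2040-08-01.
Advancing 8 more days within August lands on 2040-08-09.

2040-08-09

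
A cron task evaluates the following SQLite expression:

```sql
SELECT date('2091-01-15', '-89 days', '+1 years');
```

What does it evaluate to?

Applying '-89 days' to 2091-01-15: counting 89 days back gives 2090-10-18.
Adding +1 year to 2090-10-18 gives 2091-10-18.

2091-10-18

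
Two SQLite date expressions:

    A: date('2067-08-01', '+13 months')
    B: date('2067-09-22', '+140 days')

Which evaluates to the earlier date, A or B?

A = 2068-09-01.
B = 2068-02-09.
B is earlier.

B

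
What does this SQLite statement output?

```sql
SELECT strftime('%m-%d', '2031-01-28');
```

`%m-%d` extracts the month-day: 01-28.

01-28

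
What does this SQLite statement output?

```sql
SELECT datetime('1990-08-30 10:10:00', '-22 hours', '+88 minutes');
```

1990-08-29 13:38:00

-22 hours from 1990-08-30 10:10:00 is 1990-08-29 12:10:00 (crosses midnight).
88 minutes = 1h 28m; +88 minutes from 1990-08-29 12:10:00 is 1990-08-29 13:38:00.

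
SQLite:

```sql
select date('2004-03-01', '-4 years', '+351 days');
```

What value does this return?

2001-02-15

Adding -4 years to 2004-03-01 gives 2000-03-01.
Applying '+351 days' to 2000-03-01: counting 351 days forward gives 2001-02-15.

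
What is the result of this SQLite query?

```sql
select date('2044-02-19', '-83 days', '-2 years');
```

2041-11-28

Applying '-83 days' to 2044-02-19: counting 83 days back gives 2043-11-28.
Adding -2 years to 2043-11-28 gives 2041-11-28.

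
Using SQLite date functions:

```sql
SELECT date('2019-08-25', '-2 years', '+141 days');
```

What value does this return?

2018-01-13

Adding -2 years to 2019-08-25 gives 2017-08-25.
Applying '+141 days' to 2017-08-25: counting 141 days forward gives 2018-01-13.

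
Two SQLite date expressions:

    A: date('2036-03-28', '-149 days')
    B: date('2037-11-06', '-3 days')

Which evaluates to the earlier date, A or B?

A

A = 2035-10-31.
B = 2037-11-03.
A is earlier.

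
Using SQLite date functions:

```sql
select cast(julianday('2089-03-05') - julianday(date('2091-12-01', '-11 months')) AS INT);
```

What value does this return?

-667

Adding -11 months to 2091-12-01 gives 2091-01-01.
26 days remain in March 2089 after the 5th (31 − 5).
Full months from April 2089 through December 2090 contribute their day counts.
Then 1 day into January 2091.
Total: 26 + 30 + 31 + 30 + 31 + 31 + 30 + 31 + 30 + 31 + 31 + 28 + 31 + 30 + 31 + 30 + 31 + 31 + 30 + 31 + 30 + 31 + 1 = 667.
The subtraction is earlier − later, so the result is −667 → -667.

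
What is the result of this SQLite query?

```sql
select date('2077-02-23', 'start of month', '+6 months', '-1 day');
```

`start of month` rewinds 2077-02-23 to 2077-02-01.
Adding +6 months to 2077-02-01 gives 2077-08-01.
Going back 1 day from 2077-08-01 reaches 2077-07-31 (last day of July, 31 days).

2077-07-31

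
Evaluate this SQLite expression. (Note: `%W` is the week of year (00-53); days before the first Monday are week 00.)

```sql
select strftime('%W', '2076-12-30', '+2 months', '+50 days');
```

First apply '+2 months', '+50 days': 2076-12-30 → 2077-04-21.
2077-04-21 is a Wednesday. SQLite's %W counts Mondays since the year started; the result is 16.

16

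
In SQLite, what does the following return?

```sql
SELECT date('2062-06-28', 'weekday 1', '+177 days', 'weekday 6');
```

2062-12-30

`weekday 1` advances to the next Monday; 2062-06-28 is a Wednesday, so it moves forward to 2062-07-03.
Applying '+177 days' to 2062-07-03: counting 177 days forward gives 2062-12-27.
`weekday 6` advances to the next Saturday; 2062-12-27 is a Wednesday, so it moves forward to 2062-12-30.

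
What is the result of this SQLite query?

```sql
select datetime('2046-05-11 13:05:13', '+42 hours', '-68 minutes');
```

2046-05-13 05:57:13

+42 hours from 2046-05-11 13:05:13 is 2046-05-13 07:05:13 (crosses midnight).
68 minutes = 1h 8m; -68 minutes from 2046-05-13 07:05:13 is 2046-05-13 05:57:13.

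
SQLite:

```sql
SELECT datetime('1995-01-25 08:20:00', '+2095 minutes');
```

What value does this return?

1995-01-26 19:15:00

2095 minutes = 34h 55m; +2095 minutes from 1995-01-25 08:20:00 is 1995-01-26 19:15:00 (crosses midnight).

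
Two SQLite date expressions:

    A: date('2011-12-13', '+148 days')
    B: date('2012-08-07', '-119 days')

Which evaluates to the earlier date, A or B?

A = 2012-05-09.
B = 2012-04-10.
B is earlier.

B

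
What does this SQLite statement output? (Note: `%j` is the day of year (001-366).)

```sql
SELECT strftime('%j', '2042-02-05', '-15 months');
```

310

First apply '-15 months': 2042-02-05 → 2040-11-05.
Day-of-year for 2040-11-05: days since 2040-01-01 inclusive = 310, zero-padded to 310.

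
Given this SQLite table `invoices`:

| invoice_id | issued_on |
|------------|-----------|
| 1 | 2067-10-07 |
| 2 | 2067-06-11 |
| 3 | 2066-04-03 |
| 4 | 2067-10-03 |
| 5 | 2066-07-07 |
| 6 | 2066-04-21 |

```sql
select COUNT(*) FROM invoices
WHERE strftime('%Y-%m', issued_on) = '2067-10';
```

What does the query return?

2

Rows with year-month 2067-10: 2067-10-07, 2067-10-03 → 2.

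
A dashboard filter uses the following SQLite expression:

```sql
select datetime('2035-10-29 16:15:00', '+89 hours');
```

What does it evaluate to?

2035-11-02 09:15:00

+89 hours from 2035-10-29 16:15:00 is 2035-11-02 09:15:00 (crosses midnight).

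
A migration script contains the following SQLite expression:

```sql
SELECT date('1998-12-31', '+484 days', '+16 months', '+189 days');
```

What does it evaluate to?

Applying '+484 days' to 1998-12-31: counting 484 days forward gives 2000-04-28.
Adding +16 months to 2000-04-28 gives 2001-08-28.
Applying '+189 days' to 2001-08-28: counting 189 days forward gives 2002-03-05.

2002-03-05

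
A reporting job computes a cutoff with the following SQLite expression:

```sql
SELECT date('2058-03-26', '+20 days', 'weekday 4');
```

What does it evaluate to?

March 2058 has 31 days; 5 remain after the 26th, so 6 days reach 2058-04-01.
Advancing 14 more days within April lands on 2058-04-15.
`weekday 4` advances to the next Thursday; 2058-04-15 is a Monday, so it moves forward to 2058-04-18.

2058-04-18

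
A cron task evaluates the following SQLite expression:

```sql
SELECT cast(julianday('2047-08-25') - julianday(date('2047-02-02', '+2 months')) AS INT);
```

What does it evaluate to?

145

Adding +2 months to 2047-02-02 gives 2047-04-02.
28 days remain in April 2047 after the 2nd (30 − 2).
May 2047: 31 days.
June 2047: 30 days.
July 2047: 31 days.
Then 25 days into August 2047.
Total: 28 + 31 + 30 + 31 + 25 = 145.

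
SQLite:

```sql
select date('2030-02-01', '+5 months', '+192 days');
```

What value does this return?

Adding +5 months to 2030-02-01 gives 2030-07-01.
Applying '+192 days' to 2030-07-01: counting 192 days forward gives 2031-01-09.

2031-01-09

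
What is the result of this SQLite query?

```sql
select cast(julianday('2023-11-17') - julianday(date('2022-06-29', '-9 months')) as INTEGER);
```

779

Adding -9 months to 2022-06-29 gives 2021-09-29.
1 day remains in September 2021 after the 29th (30 − 29).
Full months from October 2021 through October 2023 contribute their day counts.
Then 17 days into November 2023.
Total: 1 + 31 + 30 + 31 + 31 + 28 + 31 + 30 + 31 + 30 + 31 + 31 + 30 + 31 + 30 + 31 + 31 + 28 + 31 + 30 + 31 + 30 + 31 + 31 + 30 + 31 + 17 = 779.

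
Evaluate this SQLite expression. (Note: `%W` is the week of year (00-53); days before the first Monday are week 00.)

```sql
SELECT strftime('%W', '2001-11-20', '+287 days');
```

35

First apply '+287 days': 2001-11-20 → 2002-09-03.
2002-09-03 is a Tuesday. SQLite's %W counts Mondays since the year started; the result is 35.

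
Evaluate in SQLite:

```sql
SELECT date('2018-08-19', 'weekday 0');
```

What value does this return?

2018-08-19

`weekday 0` advances to the next Sunday; 2018-08-19 is already a Sunday, so it stays at 2018-08-19.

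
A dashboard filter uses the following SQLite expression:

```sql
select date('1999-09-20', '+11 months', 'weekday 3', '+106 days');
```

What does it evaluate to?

Adding +11 months to 1999-09-20 gives 2000-08-20.
`weekday 3` advances to the next Wednesday; 2000-08-20 is a Sunday, so it moves forward to 2000-08-23.
Applying '+106 days' to 2000-08-23: counting 106 days forward gives 2000-12-07.

2000-12-07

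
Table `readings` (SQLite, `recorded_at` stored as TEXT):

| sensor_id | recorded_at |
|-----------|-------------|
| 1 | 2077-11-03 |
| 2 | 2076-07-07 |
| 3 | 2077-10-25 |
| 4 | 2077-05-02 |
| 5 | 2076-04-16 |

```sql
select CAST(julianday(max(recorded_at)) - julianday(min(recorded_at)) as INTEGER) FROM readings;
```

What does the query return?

566

MIN = 2076-04-16, MAX = 2077-11-03.
14 days remain in April 2076 after the 16th (30 − 16).
Full months from May 2076 through October 2077 contribute their day counts.
Then 3 days into November 2077.
Total: 14 + 31 + 30 + 31 + 31 + 30 + 31 + 30 + 31 + 31 + 28 + 31 + 30 + 31 + 30 + 31 + 31 + 30 + 31 + 3 = 566.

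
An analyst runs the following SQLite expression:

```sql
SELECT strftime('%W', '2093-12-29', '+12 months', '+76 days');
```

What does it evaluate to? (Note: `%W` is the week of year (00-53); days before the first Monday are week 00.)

11

First apply '+12 months', '+76 days': 2093-12-29 → 2095-03-15.
2095-03-15 is a Tuesday. SQLite's %W counts Mondays since the year started; the result is 11.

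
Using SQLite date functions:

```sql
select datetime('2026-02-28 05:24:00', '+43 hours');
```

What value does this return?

2026-03-02 00:24:00

+43 hours from 2026-02-28 05:24:00 is 2026-03-02 00:24:00 (crosses midnight).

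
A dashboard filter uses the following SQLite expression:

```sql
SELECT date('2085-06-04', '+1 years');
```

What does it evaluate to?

Adding +1 year to 2085-06-04 gives 2086-06-04.

2086-06-04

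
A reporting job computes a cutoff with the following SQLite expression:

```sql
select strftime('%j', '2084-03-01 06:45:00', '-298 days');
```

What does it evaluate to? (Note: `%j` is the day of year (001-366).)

128

First apply '-298 days': 2084-03-01 06:45:00 → 2083-05-08 06:45:00.
Day-of-year for 2083-05-08: days since 2083-01-01 inclusive = 128, zero-padded to 128.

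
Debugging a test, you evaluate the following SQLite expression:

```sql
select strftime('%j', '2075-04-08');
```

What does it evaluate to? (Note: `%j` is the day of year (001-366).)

Day-of-year for 2075-04-08: days since 2075-01-01 inclusive = 98, zero-padded to 098.

098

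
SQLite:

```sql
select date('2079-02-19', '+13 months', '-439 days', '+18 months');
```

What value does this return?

Adding +13 months to 2079-02-19 gives 2080-03-19.
Applying '-439 days' to 2080-03-19: counting 439 days back gives 2079-01-05.
Adding +18 months to 2079-01-05 gives 2080-07-05.

2080-07-05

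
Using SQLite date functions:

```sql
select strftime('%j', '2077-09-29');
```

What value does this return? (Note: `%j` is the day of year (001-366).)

272

Day-of-year for 2077-09-29: days since 2077-01-01 inclusive = 272, zero-padded to 272.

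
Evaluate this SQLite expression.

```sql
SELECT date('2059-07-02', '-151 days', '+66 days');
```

2059-04-08

Applying '-151 days' to 2059-07-02: counting 151 days back gives 2059-02-01.
Applying '+66 days' to 2059-02-01: counting 66 days forward gives 2059-04-08.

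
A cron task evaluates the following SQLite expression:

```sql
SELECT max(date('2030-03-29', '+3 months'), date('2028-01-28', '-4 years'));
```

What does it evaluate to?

2030-06-29

date('2030-03-29', '+3 months') → 2030-06-29.
date('2028-01-28', '-4 years') → 2024-01-28.
Later of the two is 2030-06-29.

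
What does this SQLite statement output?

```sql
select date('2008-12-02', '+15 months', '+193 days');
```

Adding +15 months to 2008-12-02 gives 2010-03-02.
Applying '+193 days' to 2010-03-02: counting 193 days forward gives 2010-09-11.

2010-09-11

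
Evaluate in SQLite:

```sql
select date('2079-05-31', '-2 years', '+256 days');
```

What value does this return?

Adding -2 years to 2079-05-31 gives 2077-05-31.
Applying '+256 days' to 2077-05-31: counting 256 days forward gives 2078-02-11.

2078-02-11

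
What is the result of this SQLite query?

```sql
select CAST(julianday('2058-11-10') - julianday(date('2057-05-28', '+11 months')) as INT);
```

196

Adding +11 months to 2057-05-28 gives 2058-04-28.
2 days remain in April 2058 after the 28th (30 − 28).
Full months from May 2058 through October 2058 contribute their day counts.
Then 10 days into November 2058.
Total: 2 + 31 + 30 + 31 + 31 + 30 + 31 + 10 = 196.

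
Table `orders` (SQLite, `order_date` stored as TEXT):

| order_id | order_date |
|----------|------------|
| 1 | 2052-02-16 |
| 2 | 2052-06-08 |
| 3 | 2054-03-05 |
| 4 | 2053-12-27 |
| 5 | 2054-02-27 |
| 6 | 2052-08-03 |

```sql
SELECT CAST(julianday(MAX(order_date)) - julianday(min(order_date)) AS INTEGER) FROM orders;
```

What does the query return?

MIN = 2052-02-16, MAX = 2054-03-05.
13 days remain in February 2052 after the 16th (29 − 16).
Full months from March 2052 through February 2054 contribute their day counts.
Then 5 days into March 2054.
Total: 13 + 31 + 30 + 31 + 30 + 31 + 31 + 30 + 31 + 30 + 31 + 31 + 28 + 31 + 30 + 31 + 30 + 31 + 31 + 30 + 31 + 30 + 31 + 31 + 28 + 5 = 748.

748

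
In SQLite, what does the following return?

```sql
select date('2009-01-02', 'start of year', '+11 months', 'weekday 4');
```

`start of year` rewinds 2009-01-02 to 2009-01-01.
Adding +11 months to 2009-01-01 gives 2009-12-01.
`weekday 4` advances to the next Thursday; 2009-12-01 is a Tuesday, so it moves forward to 2009-12-03.

2009-12-03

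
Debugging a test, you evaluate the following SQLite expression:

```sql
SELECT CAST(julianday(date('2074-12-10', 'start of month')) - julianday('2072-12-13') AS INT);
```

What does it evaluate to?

`start of month` rewinds 2074-12-10 to 2074-12-01.
18 days remain in December 2072 after the 13th (31 − 13).
Full months from January 2073 through November 2074 contribute their day counts.
Then 1 day into December 2074.
Total: 18 + 31 + 28 + 31 + 30 + 31 + 30 + 31 + 31 + 30 + 31 + 30 + 31 + 31 + 28 + 31 + 30 + 31 + 30 + 31 + 31 + 30 + 31 + 30 + 1 = 718.

718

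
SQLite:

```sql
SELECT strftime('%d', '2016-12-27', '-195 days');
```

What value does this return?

First apply '-195 days': 2016-12-27 → 2016-06-15.
`%d` extracts the 2-digit day of month: 15.

15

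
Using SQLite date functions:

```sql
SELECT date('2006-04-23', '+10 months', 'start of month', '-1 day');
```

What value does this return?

Adding +10 months to 2006-04-23 gives 2007-02-23.
`start of month` rewinds 2007-02-23 to 2007-02-01.
Going back 1 day from 2007-02-01 reaches 2007-01-31 (last day of January, 31 days).

2007-01-31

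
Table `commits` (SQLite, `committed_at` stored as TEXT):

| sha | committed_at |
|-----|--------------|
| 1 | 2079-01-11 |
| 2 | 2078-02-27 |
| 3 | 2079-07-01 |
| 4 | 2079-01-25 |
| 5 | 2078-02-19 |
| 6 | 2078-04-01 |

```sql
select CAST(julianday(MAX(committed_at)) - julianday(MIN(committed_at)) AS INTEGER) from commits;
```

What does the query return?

497

MIN = 2078-02-19, MAX = 2079-07-01.
9 days remain in February 2078 after the 19th (28 − 19).
Full months from March 2078 through June 2079 contribute their day counts.
Then 1 day into July 2079.
Total: 9 + 31 + 30 + 31 + 30 + 31 + 31 + 30 + 31 + 30 + 31 + 31 + 28 + 31 + 30 + 31 + 30 + 1 = 497.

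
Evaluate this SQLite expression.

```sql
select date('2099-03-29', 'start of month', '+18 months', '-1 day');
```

`start of month` rewinds 2099-03-29 to 2099-03-01.
Adding +18 months to 2099-03-01 gives 2100-09-01.
Going back 1 day from 2100-09-01 reaches 2100-08-31 (last day of August, 31 days).

2100-08-31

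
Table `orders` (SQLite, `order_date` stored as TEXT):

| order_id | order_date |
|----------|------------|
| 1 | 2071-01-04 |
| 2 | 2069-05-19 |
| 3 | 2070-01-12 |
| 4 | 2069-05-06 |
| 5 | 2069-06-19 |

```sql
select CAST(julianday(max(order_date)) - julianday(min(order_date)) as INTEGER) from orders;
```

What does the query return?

608

MIN = 2069-05-06, MAX = 2071-01-04.
25 days remain in May 2069 after the 6th (31 − 6).
Full months from June 2069 through December 2070 contribute their day counts.
Then 4 days into January 2071.
Total: 25 + 30 + 31 + 31 + 30 + 31 + 30 + 31 + 31 + 28 + 31 + 30 + 31 + 30 + 31 + 31 + 30 + 31 + 30 + 31 + 4 = 608.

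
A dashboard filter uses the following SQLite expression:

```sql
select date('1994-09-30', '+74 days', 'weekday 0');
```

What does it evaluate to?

Applying '+74 days' to 1994-09-30: counting 74 days forward gives 1994-12-13.
`weekday 0` advances to the next Sunday; 1994-12-13 is a Tuesday, so it moves forward to 1994-12-18.

1994-12-18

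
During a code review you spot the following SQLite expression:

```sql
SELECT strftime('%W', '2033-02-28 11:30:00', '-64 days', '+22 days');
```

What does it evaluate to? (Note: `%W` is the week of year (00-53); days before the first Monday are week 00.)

03

First apply '-64 days', '+22 days': 2033-02-28 11:30:00 → 2033-01-17 11:30:00.
2033-01-17 is a Monday. SQLite's %W counts Mondays since the year started; the result is 03.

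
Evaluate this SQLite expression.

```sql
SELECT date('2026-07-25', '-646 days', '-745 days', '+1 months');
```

Applying '-646 days' to 2026-07-25: counting 646 days back gives 2024-10-17.
Applying '-745 days' to 2024-10-17: counting 745 days back gives 2022-10-03.
Adding +1 month to 2022-10-03 gives 2022-11-03.

2022-11-03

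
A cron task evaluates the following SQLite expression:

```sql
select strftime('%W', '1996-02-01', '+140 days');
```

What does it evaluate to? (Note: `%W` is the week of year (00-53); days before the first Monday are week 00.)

First apply '+140 days': 1996-02-01 → 1996-06-20.
1996-06-20 is a Thursday. SQLite's %W counts Mondays since the year started; the result is 25.

25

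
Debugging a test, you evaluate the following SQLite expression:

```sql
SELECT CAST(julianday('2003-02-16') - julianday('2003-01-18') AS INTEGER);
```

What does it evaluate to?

29

13 days remain in January 2003 after the 18th (31 − 18).
Then 16 days into February 2003.
Total: 13 + 16 = 29.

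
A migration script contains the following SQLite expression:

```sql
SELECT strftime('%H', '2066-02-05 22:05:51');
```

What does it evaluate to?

22

`%H` extracts the 2-digit hour (00-23): 22.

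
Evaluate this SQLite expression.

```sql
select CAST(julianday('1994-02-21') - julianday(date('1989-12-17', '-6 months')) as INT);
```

1710

Adding -6 months to 1989-12-17 gives 1989-06-17.
13 days remain in June 1989 after the 17th (30 − 17).
Full months from July 1989 through January 1994 contribute their day counts.
Then 21 days into February 1994.
Total: 13 + 31 + 31 + 30 + 31 + 30 + 31 + 31 + 28 + 31 + 30 + 31 + 30 + 31 + 31 + 30 + 31 + 30 + 31 + 31 + 28 + 31 + 30 + 31 + 30 + 31 + 31 + 30 + 31 + 30 + 31 + 31 + 29 + 31 + 30 + 31 + 30 + 31 + 31 + 30 + 31 + 30 + 31 + 31 + 28 + 31 + 30 + 31 + 30 + 31 + 31 + 30 + 31 + 30 + 31 + 31 + 21 = 1710.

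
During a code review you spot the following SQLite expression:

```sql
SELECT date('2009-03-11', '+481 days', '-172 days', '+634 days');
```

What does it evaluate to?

2011-10-10

Applying '+481 days' to 2009-03-11: counting 481 days forward gives 2010-07-05.
Applying '-172 days' to 2010-07-05: counting 172 days back gives 2010-01-14.
Applying '+634 days' to 2010-01-14: counting 634 days forward gives 2011-10-10.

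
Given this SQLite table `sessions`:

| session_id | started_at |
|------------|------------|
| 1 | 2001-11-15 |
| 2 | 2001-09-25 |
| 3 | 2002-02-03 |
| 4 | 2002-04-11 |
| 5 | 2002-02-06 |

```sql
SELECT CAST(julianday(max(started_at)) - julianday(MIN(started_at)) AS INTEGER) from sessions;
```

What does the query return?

MIN = 2001-09-25, MAX = 2002-04-11.
5 days remain in September 2001 after the 25th (30 − 25).
Full months from October 2001 through March 2002 contribute their day counts.
Then 11 days into April 2002.
Total: 5 + 31 + 30 + 31 + 31 + 28 + 31 + 11 = 198.

198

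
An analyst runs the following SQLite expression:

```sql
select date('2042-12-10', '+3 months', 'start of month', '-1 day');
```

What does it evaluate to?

Adding +3 months to 2042-12-10 gives 2043-03-10.
`start of month` rewinds 2043-03-10 to 2043-03-01.
Going back 1 day from 2043-03-01 reaches 2043-02-28 (last day of February, 28 days).

2043-02-28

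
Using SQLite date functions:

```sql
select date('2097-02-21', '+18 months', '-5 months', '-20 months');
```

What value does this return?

Adding +18 months to 2097-02-21 gives 2098-08-21.
Adding -5 months to 2098-08-21 gives 2098-03-21.
Adding -20 months to 2098-03-21 gives 2096-07-21.

2096-07-21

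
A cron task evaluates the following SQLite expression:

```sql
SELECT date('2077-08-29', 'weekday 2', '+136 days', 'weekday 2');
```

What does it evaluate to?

`weekday 2` advances to the next Tuesday; 2077-08-29 is a Sunday, so it moves forward to 2077-08-31.
Applying '+136 days' to 2077-08-31: counting 136 days forward gives 2078-01-14.
`weekday 2` advances to the next Tuesday; 2078-01-14 is a Friday, so it moves forward to 2078-01-18.

2078-01-18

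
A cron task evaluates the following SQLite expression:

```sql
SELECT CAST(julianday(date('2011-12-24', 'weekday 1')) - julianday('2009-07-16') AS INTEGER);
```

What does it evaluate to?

893

`weekday 1` advances to the next Monday; 2011-12-24 is a Saturday, so it moves forward to 2011-12-26.
15 days remain in July 2009 after the 16th (31 − 16).
Full months from August 2009 through November 2011 contribute their day counts.
Then 26 days into December 2011.
Total: 15 + 31 + 30 + 31 + 30 + 31 + 31 + 28 + 31 + 30 + 31 + 30 + 31 + 31 + 30 + 31 + 30 + 31 + 31 + 28 + 31 + 30 + 31 + 30 + 31 + 31 + 30 + 31 + 30 + 26 = 893.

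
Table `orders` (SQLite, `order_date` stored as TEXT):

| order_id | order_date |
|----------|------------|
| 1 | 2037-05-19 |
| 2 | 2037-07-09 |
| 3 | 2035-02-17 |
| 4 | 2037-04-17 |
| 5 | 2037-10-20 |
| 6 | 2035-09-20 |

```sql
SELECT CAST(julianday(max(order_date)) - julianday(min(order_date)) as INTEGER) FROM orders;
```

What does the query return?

976

MIN = 2035-02-17, MAX = 2037-10-20.
11 days remain in February 2035 after the 17th (28 − 17).
Full months from March 2035 through September 2037 contribute their day counts.
Then 20 days into October 2037.
Total: 11 + 31 + 30 + 31 + 30 + 31 + 31 + 30 + 31 + 30 + 31 + 31 + 29 + 31 + 30 + 31 + 30 + 31 + 31 + 30 + 31 + 30 + 31 + 31 + 28 + 31 + 30 + 31 + 30 + 31 + 31 + 30 + 20 = 976.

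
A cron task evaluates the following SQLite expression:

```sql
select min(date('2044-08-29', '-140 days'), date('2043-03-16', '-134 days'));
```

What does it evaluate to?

2042-11-02

date('2044-08-29', '-140 days') → 2044-04-11.
date('2043-03-16', '-134 days') → 2042-11-02.
Earlier of the two is 2042-11-02.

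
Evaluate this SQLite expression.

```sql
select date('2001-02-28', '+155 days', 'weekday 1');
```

2001-08-06

Applying '+155 days' to 2001-02-28: counting 155 days forward gives 2001-08-02.
`weekday 1` advances to the next Monday; 2001-08-02 is a Thursday, so it moves forward to 2001-08-06.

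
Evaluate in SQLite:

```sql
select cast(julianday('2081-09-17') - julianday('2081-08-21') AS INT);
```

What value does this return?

27

10 days remain in August 2081 after the 21st (31 − 21).
Then 17 days into September 2081.
Total: 10 + 17 = 27.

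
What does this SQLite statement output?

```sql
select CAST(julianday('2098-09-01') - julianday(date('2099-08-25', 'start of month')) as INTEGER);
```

-334

`start of month` rewinds 2099-08-25 to 2099-08-01.
29 days remain in September 2098 after the 1st (30 − 1).
Full months from October 2098 through July 2099 contribute their day counts.
Then 1 day into August 2099.
Total: 29 + 31 + 30 + 31 + 31 + 28 + 31 + 30 + 31 + 30 + 31 + 1 = 334.
The subtraction is earlier − later, so the result is −334 → -334.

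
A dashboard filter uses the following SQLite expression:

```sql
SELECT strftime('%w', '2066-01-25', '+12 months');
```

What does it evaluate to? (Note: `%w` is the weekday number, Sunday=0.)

First apply '+12 months': 2066-01-25 → 2067-01-25.
2067-01-25 is a Tuesday; with Sunday=0 that is 2.

2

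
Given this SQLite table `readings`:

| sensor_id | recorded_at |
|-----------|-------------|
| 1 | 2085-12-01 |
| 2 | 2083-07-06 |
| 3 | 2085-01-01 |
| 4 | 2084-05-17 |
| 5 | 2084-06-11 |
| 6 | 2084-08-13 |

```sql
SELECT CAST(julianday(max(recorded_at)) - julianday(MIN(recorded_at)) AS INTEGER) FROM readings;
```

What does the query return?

MIN = 2083-07-06, MAX = 2085-12-01.
25 days remain in July 2083 after the 6th (31 − 6).
Full months from August 2083 through November 2085 contribute their day counts.
Then 1 day into December 2085.
Total: 25 + 31 + 30 + 31 + 30 + 31 + 31 + 29 + 31 + 30 + 31 + 30 + 31 + 31 + 30 + 31 + 30 + 31 + 31 + 28 + 31 + 30 + 31 + 30 + 31 + 31 + 30 + 31 + 30 + 1 = 879.

879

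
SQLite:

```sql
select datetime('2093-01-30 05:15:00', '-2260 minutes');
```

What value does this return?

2093-01-28 15:35:00

2260 minutes = 37h 40m; -2260 minutes from 2093-01-30 05:15:00 is 2093-01-28 15:35:00 (crosses midnight).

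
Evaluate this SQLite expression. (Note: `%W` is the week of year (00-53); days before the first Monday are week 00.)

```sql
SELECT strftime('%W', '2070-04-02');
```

13

2070-04-02 is a Wednesday. SQLite's %W counts Mondays since the year started; the result is 13.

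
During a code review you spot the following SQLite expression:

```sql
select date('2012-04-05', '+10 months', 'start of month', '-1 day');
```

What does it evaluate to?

Adding +10 months to 2012-04-05 gives 2013-02-05.
`start of month` rewinds 2013-02-05 to 2013-02-01.
Going back 1 day from 2013-02-01 reaches 2013-01-31 (last day of January, 31 days).

2013-01-31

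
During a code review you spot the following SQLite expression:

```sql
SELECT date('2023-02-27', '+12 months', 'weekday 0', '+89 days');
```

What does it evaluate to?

Adding +12 months to 2023-02-27 gives 2024-02-27.
`weekday 0` advances to the next Sunday; 2024-02-27 is a Tuesday, so it moves forward to 2024-03-03.
Applying '+89 days' to 2024-03-03: counting 89 days forward gives 2024-05-31.

2024-05-31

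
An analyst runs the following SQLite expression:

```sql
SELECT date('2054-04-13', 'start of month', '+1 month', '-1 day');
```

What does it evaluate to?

`start of month` rewinds 2054-04-13 to 2054-04-01.
Adding +1 month to 2054-04-01 gives 2054-05-01.
Going back 1 day from 2054-05-01 reaches 2054-04-30 (last day of April, 30 days).

2054-04-30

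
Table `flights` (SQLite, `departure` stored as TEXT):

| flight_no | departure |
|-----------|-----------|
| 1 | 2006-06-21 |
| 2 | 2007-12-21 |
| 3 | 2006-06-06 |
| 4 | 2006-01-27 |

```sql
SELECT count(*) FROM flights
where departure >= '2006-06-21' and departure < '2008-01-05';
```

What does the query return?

2

Rows in [2006-06-21, 2008-01-05): 2006-06-21, 2007-12-21 → 2 rows.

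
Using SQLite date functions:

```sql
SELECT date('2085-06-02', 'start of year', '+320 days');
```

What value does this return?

2085-11-17

`start of year` rewinds 2085-06-02 to 2085-01-01.
Applying '+320 days' to 2085-01-01: counting 320 days forward gives 2085-11-17.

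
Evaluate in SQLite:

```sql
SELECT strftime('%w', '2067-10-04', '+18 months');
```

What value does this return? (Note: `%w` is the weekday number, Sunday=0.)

First apply '+18 months': 2067-10-04 → 2069-04-04.
2069-04-04 is a Thursday; with Sunday=0 that is 4.

4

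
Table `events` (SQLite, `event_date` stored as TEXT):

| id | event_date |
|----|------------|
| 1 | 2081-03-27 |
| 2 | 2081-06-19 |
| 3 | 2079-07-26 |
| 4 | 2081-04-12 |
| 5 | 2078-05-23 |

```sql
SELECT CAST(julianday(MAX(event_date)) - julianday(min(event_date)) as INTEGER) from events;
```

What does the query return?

MIN = 2078-05-23, MAX = 2081-06-19.
8 days remain in May 2078 after the 23rd (31 − 23).
Full months from June 2078 through May 2081 contribute their day counts.
Then 19 days into June 2081.
Total: 8 + 30 + 31 + 31 + 30 + 31 + 30 + 31 + 31 + 28 + 31 + 30 + 31 + 30 + 31 + 31 + 30 + 31 + 30 + 31 + 31 + 29 + 31 + 30 + 31 + 30 + 31 + 31 + 30 + 31 + 30 + 31 + 31 + 28 + 31 + 30 + 31 + 19 = 1123.

1123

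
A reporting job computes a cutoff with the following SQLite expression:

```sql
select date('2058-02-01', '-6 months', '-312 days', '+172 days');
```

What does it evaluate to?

Adding -6 months to 2058-02-01 gives 2057-08-01.
Applying '-312 days' to 2057-08-01: counting 312 days back gives 2056-09-23.
Applying '+172 days' to 2056-09-23: counting 172 days forward gives 2057-03-14.

2057-03-14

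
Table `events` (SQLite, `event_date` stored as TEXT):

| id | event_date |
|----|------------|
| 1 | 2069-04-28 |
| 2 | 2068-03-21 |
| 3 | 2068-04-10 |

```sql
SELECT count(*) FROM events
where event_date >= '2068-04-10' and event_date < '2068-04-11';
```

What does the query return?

Rows in [2068-04-10, 2068-04-11): 2068-04-10 → 1 row.

1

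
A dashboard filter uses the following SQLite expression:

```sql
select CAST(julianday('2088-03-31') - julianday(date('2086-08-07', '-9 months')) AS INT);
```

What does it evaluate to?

Adding -9 months to 2086-08-07 gives 2085-11-07.
23 days remain in November 2085 after the 7th (30 − 7).
Full months from December 2085 through February 2088 contribute their day counts.
Then 31 days into March 2088.
Total: 23 + 31 + 31 + 28 + 31 + 30 + 31 + 30 + 31 + 31 + 30 + 31 + 30 + 31 + 31 + 28 + 31 + 30 + 31 + 30 + 31 + 31 + 30 + 31 + 30 + 31 + 31 + 29 + 31 = 875.

875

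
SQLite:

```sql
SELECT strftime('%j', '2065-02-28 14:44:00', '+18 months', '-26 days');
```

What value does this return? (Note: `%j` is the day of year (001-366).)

214

First apply '+18 months', '-26 days': 2065-02-28 14:44:00 → 2066-08-02 14:44:00.
Day-of-year for 2066-08-02: days since 2066-01-01 inclusive = 214, zero-padded to 214.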